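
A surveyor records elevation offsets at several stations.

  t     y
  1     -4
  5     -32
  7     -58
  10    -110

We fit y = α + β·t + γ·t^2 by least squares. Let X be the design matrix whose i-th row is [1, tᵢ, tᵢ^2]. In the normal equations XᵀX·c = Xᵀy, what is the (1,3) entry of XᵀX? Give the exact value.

175

Row 1 ↔ basis 1, column 3 ↔ basis t^2, so (XᵀX)_{1,3} = Σᵢ t^2 = (1)·(1) + (1)·(25) + (1)·(49) + (1)·(100) = 175.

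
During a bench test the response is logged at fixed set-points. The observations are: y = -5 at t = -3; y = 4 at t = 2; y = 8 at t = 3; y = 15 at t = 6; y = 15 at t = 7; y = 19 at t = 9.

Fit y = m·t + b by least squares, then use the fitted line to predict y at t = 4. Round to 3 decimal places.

ŷ = 9.333

Compute the Gram sums: Σt·t = 188, Σt = 24, Σ1 = 6.
Right-hand side: Σt·y = 413, Σy = 56.
MᵀM·[m, b]ᵀ = Mᵀy becomes [[188, 24]; [24, 6]]·[m, b]ᵀ = [413, 56]ᵀ.
Eliminating b: 6·(row 1) − 24·(row 2) gives 552·m = 6·413 − 24·56 = 1134, so m = 189/92.
Then b = (56 − 24·(189/92))/6 = 77/69.
At t = 4: ŷ = (189/92)·(4) + (77/69)·(1) = 28/3.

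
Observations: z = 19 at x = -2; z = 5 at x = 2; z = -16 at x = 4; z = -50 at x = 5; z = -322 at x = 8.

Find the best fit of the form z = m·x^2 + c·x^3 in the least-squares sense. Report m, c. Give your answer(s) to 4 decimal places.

m = 3.0225, c = -1.0065

Normal-equation sums: Σx^2·x^2 = 5009, Σx^2·x^3 = 36917, Σx^3·x^3 = 281993.
Right-hand side: Σx^2·z = -22018, Σx^3·z = -172250.
AᵀA·[m, c]ᵀ = Aᵀz becomes [[5009, 36917]; [36917, 281993]]·[m, c]ᵀ = [-22018, -172250]ᵀ.
det = 5009·281993 − 36917² = 49638048.
m = ((-22018)·281993 − 36917·(-172250))/49638048 = 9376961/3102378; c = (5009·(-172250) − 36917·(-22018))/49638048 = -3122609/3102378.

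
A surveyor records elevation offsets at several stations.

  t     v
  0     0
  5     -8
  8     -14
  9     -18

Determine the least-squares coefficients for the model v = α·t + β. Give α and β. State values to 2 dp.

Sums needed: Σt·t = 170, Σt = 22, Σ1 = 4.
For Aᵀv: Σt·v = -314, Σv = -40.
So AᵀA·[α, β]ᵀ = Aᵀv: [[170, 22]; [22, 4]]·[α, β]ᵀ = [-314, -40]ᵀ.
Determinant 170·4 − 22² = 196.
α = ((-314)·4 − 22·(-40))/196 = -94/49; β = (170·(-40) − 22·(-314))/196 = 27/49.

α = -1.92, β = 0.55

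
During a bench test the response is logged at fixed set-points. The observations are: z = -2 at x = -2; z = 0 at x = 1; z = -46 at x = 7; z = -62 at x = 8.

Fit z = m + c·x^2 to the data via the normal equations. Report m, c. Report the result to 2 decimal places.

m = 1.53, c = -0.98

Compute the Gram sums: Σ1 = 4, Σx^2 = 118, Σx^2·x^2 = 6514.
Right-hand side: Σz = -110, Σx^2·z = -6230.
Δ = 4·6514 − 118² = 12132.
m = ((-110)·6514 − 118·(-6230))/12132 = 1550/1011; c = (4·(-6230) − 118·(-110))/12132 = -995/1011.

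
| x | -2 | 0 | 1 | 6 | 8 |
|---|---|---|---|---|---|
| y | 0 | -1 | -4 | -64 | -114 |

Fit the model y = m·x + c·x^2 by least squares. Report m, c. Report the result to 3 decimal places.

Forming AᵀA = [[105, 721]; [721, 5409]] and Aᵀy = [-1300, -9604]ᵀ gives AᵀA·[m, c]ᵀ = Aᵀy.
Eliminating c: 5409·(row 1) − 721·(row 2) gives 48104·m = 5409·(-1300) − 721·(-9604) = -107216, so m = -13402/6013.
Then c = ((-9604) − 721·(-13402/6013))/5409 = -1270/859.

m = -2.229, c = -1.478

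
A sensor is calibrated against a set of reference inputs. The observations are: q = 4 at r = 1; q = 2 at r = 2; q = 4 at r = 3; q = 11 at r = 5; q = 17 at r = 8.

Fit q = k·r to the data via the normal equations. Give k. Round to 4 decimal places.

k = 2.0485

Compute the Gram sums: Σr·r = 103.
Moment sums: Σr·q = 211.
So AᵀA·[k]ᵀ = Aᵀq: [[103]]·[k]ᵀ = [211]ᵀ.
Hence k = 211 / 103 ≈ 2.04854.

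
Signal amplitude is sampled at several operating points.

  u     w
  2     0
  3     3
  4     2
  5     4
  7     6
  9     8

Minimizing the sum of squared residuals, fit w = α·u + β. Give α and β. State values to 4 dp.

Setting ∂/∂α … = 0 gives: 184·α + 30·β = 151;  30·α + 6·β = 23.
Δ = 184·6 − 30² = 204.
α = (151·6 − 30·23)/204 = 18/17; β = (184·23 − 30·151)/204 = -149/102.

α = 1.0588, β = -1.4608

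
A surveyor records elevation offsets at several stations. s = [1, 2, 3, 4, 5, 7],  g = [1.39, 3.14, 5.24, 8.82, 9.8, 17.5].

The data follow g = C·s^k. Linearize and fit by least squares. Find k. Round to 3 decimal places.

Taking logs, ln g = k·ln s + ln C, so regress ln g on ln s.
Over the data: Σln s = 6.7334, Σ(ln s)² = 9.9861, Σln g = 10.4515, Σln s·ln g = 14.8737.
Normal system: [[9.9861, 6.7334]; [6.7334, 6]]·[k, ln C]ᵀ = [14.8737, 10.4515]ᵀ.
Solving (det = 14.5777): k = 1.29433, ln C = 0.28937.

k = 1.294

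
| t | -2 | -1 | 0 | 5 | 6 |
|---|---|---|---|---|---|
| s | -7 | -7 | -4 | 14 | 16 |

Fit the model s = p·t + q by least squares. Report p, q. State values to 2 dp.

p = 3.15, q = -2.65

Normal-equation sums: Σt·t = 66, Σt = 8, Σ1 = 5.
For Mᵀs: Σt·s = 187, Σs = 12.
Δ = 66·5 − 8² = 266.
p = (187·5 − 8·12)/266 = 839/266; q = (66·12 − 8·187)/266 = -352/133.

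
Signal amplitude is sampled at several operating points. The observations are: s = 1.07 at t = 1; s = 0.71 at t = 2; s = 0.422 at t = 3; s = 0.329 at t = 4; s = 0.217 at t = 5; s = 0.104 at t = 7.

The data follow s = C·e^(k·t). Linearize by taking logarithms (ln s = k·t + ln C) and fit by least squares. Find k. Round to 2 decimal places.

k = -0.39

Let Y = ln s. Fitting Y = k·t + ln C by least squares:
Over the data: Σt = 22.0000, Σ(t)² = 104.0000, Σln s = -6.0405, Σt·ln s = -31.1352.
Normal system: [[104.0000, 22.0000]; [22.0000, 6]]·[k, ln C]ᵀ = [-31.1352, -6.0405]ᵀ.
Solving (det = 140.0000): k = -0.38514, ln C = 0.40544.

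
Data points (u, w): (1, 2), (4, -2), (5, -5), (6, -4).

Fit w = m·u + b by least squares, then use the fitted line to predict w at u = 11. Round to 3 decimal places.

Sums needed: Σu·u = 78, Σu = 16, Σ1 = 4.
Right-hand side: Σu·w = -55, Σw = -9.
det = 78·4 − 16² = 56.
m = ((-55)·4 − 16·(-9))/56 = -19/14; b = (78·(-9) − 16·(-55))/56 = 89/28.
At u = 11: ŵ = (-19/14)·(11) + (89/28)·(1) = -47/4.

ŵ = -11.750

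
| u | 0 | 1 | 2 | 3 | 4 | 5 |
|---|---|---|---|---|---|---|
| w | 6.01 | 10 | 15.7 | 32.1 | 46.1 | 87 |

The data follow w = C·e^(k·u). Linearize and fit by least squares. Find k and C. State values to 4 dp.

Let Y = ln w. Fitting Y = k·u + ln C by least squares:
Σu = 15.0000, Σ(u)² = 55.0000, Σln w = 18.6152, Σu·ln w = 55.8693.
Equations: 55.0000·k + 15.0000·ln C = 55.8693;  15.0000·k + 6·ln C = 18.6152.
Slope k = (n·Σu·ln w − Σu·Σln w)/(n·Σ(u)² − (Σu)²) = (6·55.8693 − 15.0000·18.6152)/105.0000 = 0.53321; ln C = (Σln w − k·Σu)/n = 1.76952, so C = exp(1.76952) = 5.86804.

k = 0.5332, C = 5.8680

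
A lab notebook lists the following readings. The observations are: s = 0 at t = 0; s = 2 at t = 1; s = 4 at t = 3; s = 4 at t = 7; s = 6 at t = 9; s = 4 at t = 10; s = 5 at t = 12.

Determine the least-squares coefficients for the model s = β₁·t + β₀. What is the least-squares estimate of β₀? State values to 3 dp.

β₀ = 1.481

From the data, Σt·t = 384, Σt = 42, Σ1 = 7.
Right-hand side: Σt·s = 196, Σs = 25.
Normal equations: [[384, 42]; [42, 7]]·[β₁, β₀]ᵀ = [196, 25]ᵀ.
Determinant 384·7 − 42² = 924.
β₁ = (196·7 − 42·25)/924 = 23/66; β₀ = (384·25 − 42·196)/924 = 114/77.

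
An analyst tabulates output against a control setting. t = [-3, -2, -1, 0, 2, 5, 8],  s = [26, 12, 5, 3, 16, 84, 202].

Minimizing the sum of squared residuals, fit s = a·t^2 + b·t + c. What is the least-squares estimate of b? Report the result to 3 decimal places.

b = 1.206

Entries of AᵀA: Σt^2·t^2 = 4835, Σt^2·t = 609, Σt^2 = 107, Σt·t = 107, Σt = 9, Σ1 = 7.
Moment sums: Σt^2·s = 15379, Σt·s = 1961, Σs = 348.
So AᵀA·[a, b, c]ᵀ = Aᵀs: [[4835, 609, 107]; [609, 107, 9]; [107, 9, 7]]·[a, b, c]ᵀ = [15379, 1961, 348]ᵀ.
Row-reducing yields a = 107813/36344, b = 3985/3304, c = 51229/18172.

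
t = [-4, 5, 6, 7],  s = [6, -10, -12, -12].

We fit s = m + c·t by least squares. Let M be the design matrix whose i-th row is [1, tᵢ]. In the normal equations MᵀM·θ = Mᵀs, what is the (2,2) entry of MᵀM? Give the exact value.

126

Row 2 ↔ basis t, column 2 ↔ basis t, so (MᵀM)_{2,2} = Σᵢ (t)·(t) = (-4)·(-4) + (5)·(5) + (6)·(6) + (7)·(7) = 126.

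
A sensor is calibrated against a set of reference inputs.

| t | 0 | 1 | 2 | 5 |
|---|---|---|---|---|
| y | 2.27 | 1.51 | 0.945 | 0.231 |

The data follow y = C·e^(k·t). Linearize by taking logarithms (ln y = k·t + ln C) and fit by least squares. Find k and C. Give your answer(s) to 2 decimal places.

k = -0.46, C = 2.34

Linearized form: ln y = k·t + ln C. From the 4 transformed points,
Σt = 8.0000, Σ(t)² = 30.0000, Σln y = -0.2900, Σt·ln y = -7.0277.
Normal system: [[30.0000, 8.0000]; [8.0000, 4]]·[k, ln C]ᵀ = [-7.0277, -0.2900]ᵀ.
Δ = 30.0000·4 − (8.0000)² = 56.0000; k = (-7.0277·4 − 8.0000·-0.2900)/56.0000 = -0.46055, ln C = (30.0000·-0.2900 − 8.0000·-7.0277)/56.0000 = 0.84859, so C = exp(0.84859) = 2.33636.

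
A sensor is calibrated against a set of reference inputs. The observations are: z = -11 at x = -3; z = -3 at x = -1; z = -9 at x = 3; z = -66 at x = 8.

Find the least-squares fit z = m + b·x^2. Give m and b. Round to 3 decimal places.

m = -1.308, b = -1.009

The normal system AᵀA·[m, b]ᵀ = Aᵀz is [[4, 83]; [83, 4259]]·[m, b]ᵀ = [-89, -4407]ᵀ.
det = 4·4259 − 83² = 10147.
m = ((-89)·4259 − 83·(-4407))/10147 = -13270/10147; b = (4·(-4407) − 83·(-89))/10147 = -10241/10147.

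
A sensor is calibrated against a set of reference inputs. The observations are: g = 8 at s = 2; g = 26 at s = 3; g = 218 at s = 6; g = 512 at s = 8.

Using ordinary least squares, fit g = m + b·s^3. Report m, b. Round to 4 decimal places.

From the data, Σ1 = 4, Σs^3 = 763, Σs^3·s^3 = 309593.
Moment sums: Σg = 764, Σs^3·g = 309998.
Normal equations: [[4, 763]; [763, 309593]]·[m, b]ᵀ = [764, 309998]ᵀ.
Δ = 4·309593 − 763² = 656203.
m = (764·309593 − 763·309998)/656203 = 578/656203; b = (4·309998 − 763·764)/656203 = 657060/656203.

m = 0.0009, b = 1.0013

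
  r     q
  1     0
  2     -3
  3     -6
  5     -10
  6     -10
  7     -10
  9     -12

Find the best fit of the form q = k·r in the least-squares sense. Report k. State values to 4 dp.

k = -1.5220

Entries of XᵀX: Σr·r = 205.
Right-hand side: Σr·q = -312.
k = (-312)/205 = -1.52195.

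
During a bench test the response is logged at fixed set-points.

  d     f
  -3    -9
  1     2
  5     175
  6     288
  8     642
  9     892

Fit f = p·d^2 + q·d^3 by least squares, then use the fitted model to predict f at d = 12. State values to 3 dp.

f̂ = 2019.784

Entries of MᵀM: Σd^2·d^2 = 12660, Σd^2·d^3 = 102476, Σd^3·d^3 = 856596.
Moment sums: Σd^2·f = 128004, Σd^3·f = 1063300.
So MᵀM·[p, q]ᵀ = Mᵀf: [[12660, 102476]; [102476, 856596]]·[p, q]ᵀ = [128004, 1063300]ᵀ.
Determinant 12660·856596 − 102476² = 343174784.
p = (128004·856596 − 102476·1063300)/343174784 = 1259161/630836; q = (12660·1063300 − 102476·128004)/343174784 = 10751253/10724212.
At d = 12: f̂ = (1259161/630836)·(144) + (10751253/10724212)·(1728) = 5415147828/2681053.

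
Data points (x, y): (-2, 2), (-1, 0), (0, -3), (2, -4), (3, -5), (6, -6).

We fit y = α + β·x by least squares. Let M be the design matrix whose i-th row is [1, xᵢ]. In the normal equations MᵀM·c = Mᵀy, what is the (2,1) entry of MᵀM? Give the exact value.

Row 2 ↔ basis x, column 1 ↔ basis 1, so (MᵀM)_{2,1} = Σᵢ x = (-2)·(1) + (-1)·(1) + (0)·(1) + (2)·(1) + (3)·(1) + (6)·(1) = 8.

8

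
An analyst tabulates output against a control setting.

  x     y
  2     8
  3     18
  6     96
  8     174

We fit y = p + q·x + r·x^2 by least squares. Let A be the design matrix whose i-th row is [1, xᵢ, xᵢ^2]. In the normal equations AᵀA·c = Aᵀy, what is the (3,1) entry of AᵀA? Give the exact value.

113

Row 3 ↔ basis x^2, column 1 ↔ basis 1, so (AᵀA)_{3,1} = Σᵢ x^2 = (4)·(1) + (9)·(1) + (36)·(1) + (64)·(1) = 113.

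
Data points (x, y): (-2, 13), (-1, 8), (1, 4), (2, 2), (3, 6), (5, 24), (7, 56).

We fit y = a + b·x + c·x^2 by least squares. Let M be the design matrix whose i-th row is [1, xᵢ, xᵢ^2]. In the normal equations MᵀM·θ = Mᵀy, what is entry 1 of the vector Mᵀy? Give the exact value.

Entry 1 ↔ basis 1, so (Mᵀy)_{1} = Σᵢ yᵢ = (1)·(13) + (1)·(8) + (1)·(4) + (1)·(2) + (1)·(6) + (1)·(24) + (1)·(56) = 113.

113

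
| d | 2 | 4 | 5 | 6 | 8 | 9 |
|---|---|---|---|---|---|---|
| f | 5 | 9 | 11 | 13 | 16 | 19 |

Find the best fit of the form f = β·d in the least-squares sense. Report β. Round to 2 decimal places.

The normal system AᵀA·[β]ᵀ = Aᵀf is [[226]]·[β]ᵀ = [478]ᵀ.
Hence β = 478 / 226 ≈ 2.11504.

β = 2.12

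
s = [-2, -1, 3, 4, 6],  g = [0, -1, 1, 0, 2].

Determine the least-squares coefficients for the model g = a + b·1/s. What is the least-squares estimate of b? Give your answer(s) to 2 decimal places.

b = 1.47

The normal equations are: 5·a + (-3/4)·b = 2;  (-3/4)·a + (209/144)·b = 5/3.
det = 5·(209/144) − (-3/4)² = 241/36.
a = (2·(209/144) − (-3/4)·(5/3))/(241/36) = 299/482; b = (5·(5/3) − (-3/4)·2)/(241/36) = 354/241.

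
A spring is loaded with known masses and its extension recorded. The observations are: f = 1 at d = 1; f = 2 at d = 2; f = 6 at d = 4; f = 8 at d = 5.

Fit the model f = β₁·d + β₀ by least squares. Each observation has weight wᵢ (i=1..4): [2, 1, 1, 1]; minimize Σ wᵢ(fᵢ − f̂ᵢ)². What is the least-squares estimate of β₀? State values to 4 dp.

Entries of MᵀWM: Σwᵢ·d·d = 47, Σwᵢ·d = 13, Σwᵢ·1 = 5.
Right-hand side: Σwᵢ·d·f = 70, Σwᵢ·f = 18.
Eliminating β₀: 5·(row 1) − 13·(row 2) gives 66·β₁ = 5·70 − 13·18 = 116, so β₁ = 58/33.
Then β₀ = (18 − 13·(58/33))/5 = -32/33.

β₀ = -0.9697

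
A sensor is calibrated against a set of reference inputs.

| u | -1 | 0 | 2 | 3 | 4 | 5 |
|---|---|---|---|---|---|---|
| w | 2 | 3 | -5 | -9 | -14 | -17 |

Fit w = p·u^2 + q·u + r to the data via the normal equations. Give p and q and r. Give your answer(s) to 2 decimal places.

p = -0.28, q = -2.41, r = 1.09

XᵀX·[p, q, r]ᵀ = Xᵀw reads: 979·p + 223·q + 55·r = -748;  223·p + 55·q + 13·r = -180;  55·p + 13·q + 6·r = -40.
(Σu^2·u^2 = 979, Σu^2·u = 223, Σu^2 = 55, Σu·u = 55, Σu = 13, Σ1 = 6, Σu^2·w = -748, Σu·w = -180, Σw = -40.)
Row-reducing yields p = -29/105, q = -253/105, r = 38/35.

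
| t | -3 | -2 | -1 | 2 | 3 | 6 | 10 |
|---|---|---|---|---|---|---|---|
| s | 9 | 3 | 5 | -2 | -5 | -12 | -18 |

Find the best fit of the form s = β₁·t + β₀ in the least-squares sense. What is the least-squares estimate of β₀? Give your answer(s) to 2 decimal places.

β₀ = 1.50

MᵀM·[β₁, β₀]ᵀ = Mᵀs reads: 163·β₁ + 15·β₀ = -309;  15·β₁ + 7·β₀ = -20.
(Σt·t = 163, Σt = 15, Σ1 = 7, Σt·s = -309, Σs = -20.)
Eliminating β₀: 7·(row 1) − 15·(row 2) gives 916·β₁ = 7·(-309) − 15·(-20) = -1863, so β₁ = -1863/916.
Then β₀ = ((-20) − 15·(-1863/916))/7 = 1375/916.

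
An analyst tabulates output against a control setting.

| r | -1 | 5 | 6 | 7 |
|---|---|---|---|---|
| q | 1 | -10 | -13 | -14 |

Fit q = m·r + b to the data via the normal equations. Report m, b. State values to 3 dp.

The normal equations are: 111·m + 17·b = -227;  17·m + 4·b = -36.
Δ = 111·4 − 17² = 155.
m = ((-227)·4 − 17·(-36))/155 = -296/155; b = (111·(-36) − 17·(-227))/155 = -137/155.

m = -1.910, b = -0.884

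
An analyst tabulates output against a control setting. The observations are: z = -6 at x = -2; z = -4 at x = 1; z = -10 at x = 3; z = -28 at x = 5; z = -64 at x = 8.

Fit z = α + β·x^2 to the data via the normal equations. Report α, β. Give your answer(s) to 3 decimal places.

α = -2.490, β = -0.966

Entries of AᵀA: Σ1 = 5, Σx^2 = 103, Σx^2·x^2 = 4819.
And Σz = -112, Σx^2·z = -4914.
Determinant 5·4819 − 103² = 13486.
α = ((-112)·4819 − 103·(-4914))/13486 = -16793/6743; β = (5·(-4914) − 103·(-112))/13486 = -6517/6743.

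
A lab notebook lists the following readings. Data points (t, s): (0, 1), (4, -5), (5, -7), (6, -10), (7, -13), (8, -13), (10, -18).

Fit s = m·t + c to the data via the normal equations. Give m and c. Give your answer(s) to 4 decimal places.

Sums needed: Σt·t = 290, Σt = 40, Σ1 = 7.
And Σt·s = -490, Σs = -65.
XᵀX·[m, c]ᵀ = Xᵀs becomes [[290, 40]; [40, 7]]·[m, c]ᵀ = [-490, -65]ᵀ.
det = 290·7 − 40² = 430.
m = ((-490)·7 − 40·(-65))/430 = -83/43; c = (290·(-65) − 40·(-490))/430 = 75/43.

m = -1.9302, c = 1.7442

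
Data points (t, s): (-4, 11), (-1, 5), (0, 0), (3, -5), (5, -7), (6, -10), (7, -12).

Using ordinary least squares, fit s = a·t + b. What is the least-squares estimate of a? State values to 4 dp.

Compute the Gram sums: Σt·t = 136, Σt = 16, Σ1 = 7.
For Mᵀs: Σt·s = -243, Σs = -18.
MᵀM·[a, b]ᵀ = Mᵀs becomes [[136, 16]; [16, 7]]·[a, b]ᵀ = [-243, -18]ᵀ.
Δ = 136·7 − 16² = 696.
a = ((-243)·7 − 16·(-18))/696 = -471/232; b = (136·(-18) − 16·(-243))/696 = 60/29.

a = -2.0302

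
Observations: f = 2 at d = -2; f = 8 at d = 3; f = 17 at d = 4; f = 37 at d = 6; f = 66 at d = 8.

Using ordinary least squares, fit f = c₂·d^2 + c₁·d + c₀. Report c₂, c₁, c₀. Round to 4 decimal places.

c₂ = 1.0102, c₁ = 0.3509, c₀ = -1.3963

MᵀM·[c₂, c₁, c₀]ᵀ = Mᵀf reads: 5745·c₂ + 811·c₁ + 129·c₀ = 5908;  811·c₂ + 129·c₁ + 19·c₀ = 838;  129·c₂ + 19·c₁ + 5·c₀ = 130.
Row-reducing yields c₂ = 21695/21476, c₁ = 7535/21476, c₀ = -1071/767.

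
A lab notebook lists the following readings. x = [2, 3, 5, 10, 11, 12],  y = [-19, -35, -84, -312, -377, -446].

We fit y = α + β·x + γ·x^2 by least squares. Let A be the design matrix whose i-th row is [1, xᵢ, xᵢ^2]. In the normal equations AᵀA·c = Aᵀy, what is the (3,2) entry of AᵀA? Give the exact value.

4219

Row 3 ↔ basis x^2, column 2 ↔ basis x, so (AᵀA)_{3,2} = Σᵢ (x^2)·(x) = (4)·(2) + (9)·(3) + (25)·(5) + (100)·(10) + (121)·(11) + (144)·(12) = 4219.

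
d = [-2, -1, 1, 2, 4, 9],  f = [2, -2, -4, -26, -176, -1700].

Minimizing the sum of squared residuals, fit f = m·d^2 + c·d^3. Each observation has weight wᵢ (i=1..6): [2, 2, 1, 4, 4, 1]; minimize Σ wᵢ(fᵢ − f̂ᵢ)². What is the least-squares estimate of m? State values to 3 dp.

m = -2.999

Normal-equation sums: Σwᵢ·d^2·d^2 = 7684, Σwᵢ·d^2·d^3 = 63208, Σwᵢ·d^3·d^3 = 548212.
For AᵀWf: Σwᵢ·d^2·f = -149372, Σwᵢ·d^3·f = -1285220.
Determinant 7684·548212 − 63208² = 217209744.
m = ((-149372)·548212 − 63208·(-1285220))/217209744 = -13569523/4525203; c = (7684·(-1285220) − 63208·(-149372))/217209744 = -9044273/4525203.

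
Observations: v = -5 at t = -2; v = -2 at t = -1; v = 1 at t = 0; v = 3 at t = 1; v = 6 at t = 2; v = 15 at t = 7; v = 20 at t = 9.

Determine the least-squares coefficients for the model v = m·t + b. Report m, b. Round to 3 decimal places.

m = 2.177, b = 0.453

Forming MᵀM = [[140, 16]; [16, 7]] and Mᵀv = [312, 38]ᵀ gives MᵀM·[m, b]ᵀ = Mᵀv.
det = 140·7 − 16² = 724.
m = (312·7 − 16·38)/724 = 394/181; b = (140·38 − 16·312)/724 = 82/181.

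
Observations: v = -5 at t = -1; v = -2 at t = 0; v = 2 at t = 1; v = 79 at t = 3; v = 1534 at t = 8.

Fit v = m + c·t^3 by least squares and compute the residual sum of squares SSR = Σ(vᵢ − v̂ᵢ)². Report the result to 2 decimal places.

Forming AᵀA = [[5, 539]; [539, 262875]] and Aᵀv = [1608, 787548]ᵀ gives AᵀA·[m, c]ᵀ = Aᵀv.
Δ = 5·262875 − 539² = 1023854.
m = (1608·262875 − 539·787548)/1023854 = -892686/511927; c = (5·787548 − 539·1608)/1023854 = 1535514/511927.
Residuals: -131435/511927, -131168/511927, 381026/511927, -123959/511927, 5536/511927; SSR = 381026/511927.

SSR = 0.74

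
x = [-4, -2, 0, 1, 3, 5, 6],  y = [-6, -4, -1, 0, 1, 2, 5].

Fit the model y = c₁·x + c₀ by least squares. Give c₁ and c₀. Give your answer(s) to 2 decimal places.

MᵀM·[c₁, c₀]ᵀ = Mᵀy reads: 91·c₁ + 9·c₀ = 75;  9·c₁ + 7·c₀ = -3.
Determinant 91·7 − 9² = 556.
c₁ = (75·7 − 9·(-3))/556 = 138/139; c₀ = (91·(-3) − 9·75)/556 = -237/139.

c₁ = 0.99, c₀ = -1.71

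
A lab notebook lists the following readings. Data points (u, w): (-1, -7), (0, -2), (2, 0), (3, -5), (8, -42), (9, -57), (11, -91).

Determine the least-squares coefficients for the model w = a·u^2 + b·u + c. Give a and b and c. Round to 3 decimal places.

a = -0.985, b = 2.847, c = -2.758

AᵀA·[a, b, c]ᵀ = Aᵀw reads: 25396·a + 2606·b + 280·c = -18368;  2606·a + 280·b + 32·c = -1858;  280·a + 32·b + 7·c = -204.
(Σu^2·u^2 = 25396, Σu^2·u = 2606, Σu^2 = 280, Σu·u = 280, Σu = 32, Σ1 = 7, Σu^2·w = -18368, Σu·w = -1858, Σw = -204.)
Inverting the 3×3 Gram matrix, [a, b, c]ᵀ = [-6185/6279, 2554/897, -444/161]ᵀ.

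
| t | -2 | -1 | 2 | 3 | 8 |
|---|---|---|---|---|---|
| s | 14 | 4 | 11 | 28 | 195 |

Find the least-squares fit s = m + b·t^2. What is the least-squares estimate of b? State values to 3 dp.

b = 3.038

With design matrix X, XᵀX = [[5, 82]; [82, 4210]] and Xᵀs = [252, 12836]ᵀ.
Determinant 5·4210 − 82² = 14326.
m = (252·4210 − 82·12836)/14326 = 4184/7163; b = (5·12836 − 82·252)/14326 = 21758/7163.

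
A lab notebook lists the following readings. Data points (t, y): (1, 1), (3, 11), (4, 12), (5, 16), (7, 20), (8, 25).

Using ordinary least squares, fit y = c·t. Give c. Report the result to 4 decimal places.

Entries of MᵀM: Σt·t = 164.
And Σt·y = 502.
Normal equations: [[164]]·[c]ᵀ = [502]ᵀ.
c = 502/164 = 3.06098.

c = 3.0610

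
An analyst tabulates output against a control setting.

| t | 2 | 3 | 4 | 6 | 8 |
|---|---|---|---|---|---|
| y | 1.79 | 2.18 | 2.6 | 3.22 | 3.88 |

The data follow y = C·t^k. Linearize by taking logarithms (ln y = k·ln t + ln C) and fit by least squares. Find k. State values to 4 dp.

k = 0.5576

With ln yᵢ as the transformed response and ln tᵢ as the regressor:
Σln t = 7.0493, Σ(ln t)² = 11.1437, Σln y = 4.8423, Σln t·ln y = 7.4990.
Equations: 11.1437·k + 7.0493·ln C = 7.4990;  7.0493·k + 5·ln C = 4.8423.
Slope k = (n·Σln t·ln y − Σln t·Σln y)/(n·Σ(ln t)² − (Σln t)²) = (5·7.4990 − 7.0493·4.8423)/6.0265 = 0.55763; ln C = (Σln y − k·Σln t)/n = 0.18228.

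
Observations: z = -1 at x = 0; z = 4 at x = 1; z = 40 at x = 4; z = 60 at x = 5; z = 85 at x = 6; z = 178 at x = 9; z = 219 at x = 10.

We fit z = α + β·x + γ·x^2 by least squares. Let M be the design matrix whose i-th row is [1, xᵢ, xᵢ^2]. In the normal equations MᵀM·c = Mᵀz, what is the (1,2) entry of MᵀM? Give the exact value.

Row 1 ↔ basis 1, column 2 ↔ basis x, so (MᵀM)_{1,2} = Σᵢ x = (1)·(0) + (1)·(1) + (1)·(4) + (1)·(5) + (1)·(6) + (1)·(9) + (1)·(10) = 35.

35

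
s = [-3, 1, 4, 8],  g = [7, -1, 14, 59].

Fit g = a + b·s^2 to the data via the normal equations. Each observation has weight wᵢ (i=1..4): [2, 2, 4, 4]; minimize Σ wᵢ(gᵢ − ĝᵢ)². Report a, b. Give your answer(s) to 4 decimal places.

a = -1.4725, b = 0.9461

Compute the Gram sums: Σwᵢ·1 = 12, Σwᵢ·s^2 = 340, Σwᵢ·s^2·s^2 = 17572.
And Σwᵢ·g = 304, Σwᵢ·s^2·g = 16124.
Normal equations: [[12, 340]; [340, 17572]]·[a, b]ᵀ = [304, 16124]ᵀ.
det = 12·17572 − 340² = 95264.
a = (304·17572 − 340·16124)/95264 = -8767/5954; b = (12·16124 − 340·304)/95264 = 5633/5954.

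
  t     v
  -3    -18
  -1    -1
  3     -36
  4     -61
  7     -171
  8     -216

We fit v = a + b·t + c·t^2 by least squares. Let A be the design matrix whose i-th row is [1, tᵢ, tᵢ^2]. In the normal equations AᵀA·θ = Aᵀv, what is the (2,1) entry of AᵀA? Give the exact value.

Row 2 ↔ basis t, column 1 ↔ basis 1, so (AᵀA)_{2,1} = Σᵢ t = (-3)·(1) + (-1)·(1) + (3)·(1) + (4)·(1) + (7)·(1) + (8)·(1) = 18.

18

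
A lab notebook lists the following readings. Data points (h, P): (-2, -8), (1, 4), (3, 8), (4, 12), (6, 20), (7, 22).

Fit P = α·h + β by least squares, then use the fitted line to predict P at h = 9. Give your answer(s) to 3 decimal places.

P̂ = 29.064

Normal-equation sums: Σh·h = 115, Σh = 19, Σ1 = 6.
Moment sums: Σh·P = 366, ΣP = 58.
XᵀX·[α, β]ᵀ = XᵀP becomes [[115, 19]; [19, 6]]·[α, β]ᵀ = [366, 58]ᵀ.
Δ = 115·6 − 19² = 329.
α = (366·6 − 19·58)/329 = 1094/329; β = (115·58 − 19·366)/329 = -284/329.
At h = 9: P̂ = (1094/329)·(9) + (-284/329)·(1) = 1366/47.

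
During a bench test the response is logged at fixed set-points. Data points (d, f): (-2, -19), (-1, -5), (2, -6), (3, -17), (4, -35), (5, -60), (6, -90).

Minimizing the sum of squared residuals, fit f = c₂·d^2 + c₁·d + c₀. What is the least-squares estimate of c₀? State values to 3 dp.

c₀ = 0.442

The normal system AᵀA·[c₂, c₁, c₀]ᵀ = Aᵀf is [[2291, 431, 95]; [431, 95, 17]; [95, 17, 7]]·[c₂, c₁, c₀]ᵀ = [-5558, -1000, -232]ᵀ.
Inverting the 3×3 Gram matrix, [c₂, c₁, c₀]ᵀ = [-73468/23961, 79195/23961, 3533/7987]ᵀ.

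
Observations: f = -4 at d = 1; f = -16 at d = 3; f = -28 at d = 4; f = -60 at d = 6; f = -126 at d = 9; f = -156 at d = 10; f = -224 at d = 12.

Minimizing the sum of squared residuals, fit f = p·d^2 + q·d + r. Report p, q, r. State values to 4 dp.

p = -1.5066, q = -0.3556, r = -2.1364

Setting ∂/∂p … = 0 gives: 38931·p + 3765·q + 387·r = -60818;  3765·p + 387·q + 45·r = -5906;  387·p + 45·q + 7·r = -614.
Row-reducing yields p = -18097/12012, q = -4271/12012, r = -47/22.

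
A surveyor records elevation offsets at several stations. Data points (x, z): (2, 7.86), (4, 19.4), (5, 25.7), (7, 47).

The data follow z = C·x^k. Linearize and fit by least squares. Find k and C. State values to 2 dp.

With ln zᵢ as the transformed response and ln xᵢ as the regressor:
AᵀA = [[8.7791, 5.6348]; [5.6348, 4]], rhs = [18.2569, 12.1237]ᵀ  (here Σln x = 5.6348, Σ(ln x)² = 8.7791, Σln z = 12.1237, Σln x·ln z = 18.2569).
Slope k = (n·Σln x·ln z − Σln x·Σln z)/(n·Σ(ln x)² − (Σln x)²) = (4·18.2569 − 5.6348·12.1237)/3.3656 = 1.40040; ln C = (Σln z − k·Σln x)/n = 1.05819, so C = exp(1.05819) = 2.88114.

k = 1.40, C = 2.88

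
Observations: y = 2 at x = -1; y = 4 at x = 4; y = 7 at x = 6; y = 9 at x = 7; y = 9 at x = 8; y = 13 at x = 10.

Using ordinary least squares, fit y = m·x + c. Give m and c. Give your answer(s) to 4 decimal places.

m = 0.9773, c = 1.7955

The normal system AᵀA·[m, c]ᵀ = Aᵀy is [[266, 34]; [34, 6]]·[m, c]ᵀ = [321, 44]ᵀ.
det = 266·6 − 34² = 440.
m = (321·6 − 34·44)/440 = 43/44; c = (266·44 − 34·321)/440 = 79/44.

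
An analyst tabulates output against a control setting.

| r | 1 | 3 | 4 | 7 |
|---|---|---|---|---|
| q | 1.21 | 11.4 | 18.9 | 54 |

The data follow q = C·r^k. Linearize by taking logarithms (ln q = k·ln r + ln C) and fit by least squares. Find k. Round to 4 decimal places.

k = 1.9574

Taking logs, ln q = k·ln r + ln C, so regress ln q on ln r.
Over the data: Σln r = 4.4308, Σ(ln r)² = 6.9153, Σln q = 9.5524, Σln r·ln q = 14.5103.
Normal system: [[6.9153, 4.4308]; [4.4308, 4]]·[k, ln C]ᵀ = [14.5103, 9.5524]ᵀ.
Solving (det = 8.0292): k = 1.95743, ln C = 0.21984.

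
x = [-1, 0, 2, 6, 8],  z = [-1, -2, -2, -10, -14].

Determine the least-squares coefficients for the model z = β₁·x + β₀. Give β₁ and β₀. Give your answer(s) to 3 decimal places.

The normal system AᵀA·[β₁, β₀]ᵀ = Aᵀz is [[105, 15]; [15, 5]]·[β₁, β₀]ᵀ = [-175, -29]ᵀ.
det = 105·5 − 15² = 300.
β₁ = ((-175)·5 − 15·(-29))/300 = -22/15; β₀ = (105·(-29) − 15·(-175))/300 = -7/5.

β₁ = -1.467, β₀ = -1.400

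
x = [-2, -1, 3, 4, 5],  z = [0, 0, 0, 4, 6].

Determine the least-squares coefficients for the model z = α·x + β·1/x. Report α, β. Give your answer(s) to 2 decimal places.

α = 1.01, β = -1.96

The normal system MᵀM·[α, β]ᵀ = Mᵀz is [[55, 5]; [5, 5269/3600]]·[α, β]ᵀ = [46, 11/5]ᵀ.
Δ = 55·(5269/3600) − 5² = 39959/720.
α = (46·(5269/3600) − 5·(11/5))/(39959/720) = 202774/199795; β = (55·(11/5) − 5·46)/(39959/720) = -78480/39959.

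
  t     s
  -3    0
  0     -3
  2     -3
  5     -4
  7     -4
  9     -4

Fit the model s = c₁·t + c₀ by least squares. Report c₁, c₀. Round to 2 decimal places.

Normal-equation sums: Σt·t = 168, Σt = 20, Σ1 = 6.
And Σt·s = -90, Σs = -18.
Normal equations: [[168, 20]; [20, 6]]·[c₁, c₀]ᵀ = [-90, -18]ᵀ.
Eliminating c₀: 6·(row 1) − 20·(row 2) gives 608·c₁ = 6·(-90) − 20·(-18) = -180, so c₁ = -45/152.
Then c₀ = ((-18) − 20·(-45/152))/6 = -153/76.

c₁ = -0.30, c₀ = -2.01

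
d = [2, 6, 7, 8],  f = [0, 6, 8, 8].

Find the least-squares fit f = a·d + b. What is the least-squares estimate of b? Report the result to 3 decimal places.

b = -2.675

Sums needed: Σd·d = 153, Σd = 23, Σ1 = 4.
And Σd·f = 156, Σf = 22.
XᵀX·[a, b]ᵀ = Xᵀf becomes [[153, 23]; [23, 4]]·[a, b]ᵀ = [156, 22]ᵀ.
Eliminating b: 4·(row 1) − 23·(row 2) gives 83·a = 4·156 − 23·22 = 118, so a = 118/83.
Then b = (22 − 23·(118/83))/4 = -222/83.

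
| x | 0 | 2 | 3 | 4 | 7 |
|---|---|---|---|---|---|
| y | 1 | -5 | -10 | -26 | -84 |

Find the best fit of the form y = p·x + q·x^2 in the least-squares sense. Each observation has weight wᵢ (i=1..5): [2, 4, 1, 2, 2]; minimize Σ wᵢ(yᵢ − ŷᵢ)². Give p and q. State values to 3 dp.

p = 1.475, q = -1.927

Entries of MᵀWM: Σwᵢ·x·x = 155, Σwᵢ·x·x^2 = 873, Σwᵢ·x^2·x^2 = 5459.
For MᵀWy: Σwᵢ·x·y = -1454, Σwᵢ·x^2·y = -9234.
MᵀWM·[p, q]ᵀ = MᵀWy becomes [[155, 873]; [873, 5459]]·[p, q]ᵀ = [-1454, -9234]ᵀ.
Eliminating q: 5459·(row 1) − 873·(row 2) gives 84016·p = 5459·(-1454) − 873·(-9234) = 123896, so p = 15487/10502.
Then q = ((-9234) − 873·(15487/10502))/5459 = -20241/10502.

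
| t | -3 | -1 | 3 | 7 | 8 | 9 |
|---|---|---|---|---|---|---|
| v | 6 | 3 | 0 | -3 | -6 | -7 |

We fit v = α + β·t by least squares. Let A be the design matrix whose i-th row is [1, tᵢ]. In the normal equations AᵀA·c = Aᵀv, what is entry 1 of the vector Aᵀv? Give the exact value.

Entry 1 ↔ basis 1, so (Aᵀv)_{1} = Σᵢ vᵢ = (1)·(6) + (1)·(3) + (1)·(0) + (1)·(-3) + (1)·(-6) + (1)·(-7) = -7.

-7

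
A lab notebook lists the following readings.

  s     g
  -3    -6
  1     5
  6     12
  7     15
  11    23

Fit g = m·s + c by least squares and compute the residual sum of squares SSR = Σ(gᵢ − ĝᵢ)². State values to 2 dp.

Forming XᵀX = [[216, 22]; [22, 5]] and Xᵀg = [453, 49]ᵀ gives XᵀX·[m, c]ᵀ = Xᵀg.
Δ = 216·5 − 22² = 596.
m = (453·5 − 22·49)/596 = 1187/596; c = (216·49 − 22·453)/596 = 309/298.
Residuals: -633/596, 1175/596, -147/149, 13/596, 33/596; SSR = 3571/596.

SSR = 5.99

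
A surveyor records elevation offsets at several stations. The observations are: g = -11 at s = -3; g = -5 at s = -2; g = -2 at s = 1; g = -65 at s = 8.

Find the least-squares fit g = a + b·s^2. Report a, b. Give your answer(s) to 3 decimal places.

From the data, Σ1 = 4, Σs^2 = 78, Σs^2·s^2 = 4194.
Moment sums: Σg = -83, Σs^2·g = -4281.
MᵀM·[a, b]ᵀ = Mᵀg becomes [[4, 78]; [78, 4194]]·[a, b]ᵀ = [-83, -4281]ᵀ.
Δ = 4·4194 − 78² = 10692.
a = ((-83)·4194 − 78·(-4281))/10692 = -394/297; b = (4·(-4281) − 78·(-83))/10692 = -1775/1782.

a = -1.327, b = -0.996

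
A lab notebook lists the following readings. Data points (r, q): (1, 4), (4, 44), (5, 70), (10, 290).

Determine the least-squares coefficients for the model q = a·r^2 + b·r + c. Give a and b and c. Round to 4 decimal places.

From the data, Σr^2·r^2 = 10882, Σr^2·r = 1190, Σr^2 = 142, Σr·r = 142, Σr = 20, Σ1 = 4.
Moment sums: Σr^2·q = 31458, Σr·q = 3430, Σq = 408.
Normal equations: [[10882, 1190, 142]; [1190, 142, 20]; [142, 20, 4]]·[a, b, c]ᵀ = [31458, 3430, 408]ᵀ.
Inverting the 3×3 Gram matrix, [a, b, c]ᵀ = [7618/2487, -1585/829, 7010/2487]ᵀ.

a = 3.0631, b = -1.9119, c = 2.8187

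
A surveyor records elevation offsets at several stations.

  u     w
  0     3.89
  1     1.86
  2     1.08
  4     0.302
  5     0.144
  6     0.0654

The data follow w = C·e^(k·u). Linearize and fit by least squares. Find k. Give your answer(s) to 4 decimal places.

With ln wᵢ as the transformed response and uᵢ as the regressor:
Σu = 18.0000, Σ(u)² = 82.0000, Σln w = -3.8066, Σu·ln w = -30.0679.
Equations: 82.0000·k + 18.0000·ln C = -30.0679;  18.0000·k + 6·ln C = -3.8066.
Slope k = (n·Σu·ln w − Σu·Σln w)/(n·Σ(u)² − (Σu)²) = (6·-30.0679 − 18.0000·-3.8066)/168.0000 = -0.66601; ln C = (Σln w − k·Σu)/n = 1.36360.

k = -0.6660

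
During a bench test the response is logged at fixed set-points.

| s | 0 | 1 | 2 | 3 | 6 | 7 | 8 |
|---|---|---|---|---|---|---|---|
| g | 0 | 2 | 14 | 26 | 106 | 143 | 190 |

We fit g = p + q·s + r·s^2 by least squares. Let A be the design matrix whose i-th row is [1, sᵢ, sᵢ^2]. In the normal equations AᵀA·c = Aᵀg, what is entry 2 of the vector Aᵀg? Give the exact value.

Entry 2 ↔ basis s, so (Aᵀg)_{2} = Σᵢ (s)·gᵢ = (0)·(0) + (1)·(2) + (2)·(14) + (3)·(26) + (6)·(106) + (7)·(143) + (8)·(190) = 3265.

3265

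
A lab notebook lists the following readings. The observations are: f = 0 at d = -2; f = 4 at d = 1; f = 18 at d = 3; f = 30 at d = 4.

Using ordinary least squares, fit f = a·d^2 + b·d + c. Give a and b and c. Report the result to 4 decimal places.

The normal system MᵀM·[a, b, c]ᵀ = Mᵀf is [[354, 84, 30]; [84, 30, 6]; [30, 6, 4]]·[a, b, c]ᵀ = [646, 178, 52]ᵀ.
Solving the 3×3 system (Gaussian elimination) gives a = 41/33, b = 27/11, c = 0.

a = 1.2424, b = 2.4545, c = 0.0000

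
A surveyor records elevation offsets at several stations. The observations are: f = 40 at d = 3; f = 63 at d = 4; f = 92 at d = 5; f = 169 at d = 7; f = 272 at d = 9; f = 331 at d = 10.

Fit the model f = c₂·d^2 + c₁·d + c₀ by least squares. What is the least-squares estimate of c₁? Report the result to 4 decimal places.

Entries of XᵀX: Σd^2·d^2 = 19924, Σd^2·d = 2288, Σd^2 = 280, Σd·d = 280, Σd = 38, Σ1 = 6.
Moment sums: Σd^2·f = 67081, Σd·f = 7773, Σf = 967.
XᵀX·[c₂, c₁, c₀]ᵀ = Xᵀf becomes [[19924, 2288, 280]; [2288, 280, 38]; [280, 38, 6]]·[c₂, c₁, c₀]ᵀ = [67081, 7773, 967]ᵀ.
Solving the 3×3 system (Gaussian elimination) gives c₂ = 4507/1452, c₁ = 472/363, c₀ = 1955/242.

c₁ = 1.3003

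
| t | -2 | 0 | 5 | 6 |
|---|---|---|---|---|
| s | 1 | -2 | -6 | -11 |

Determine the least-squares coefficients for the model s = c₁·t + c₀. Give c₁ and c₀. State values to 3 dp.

Normal-equation sums: Σt·t = 65, Σt = 9, Σ1 = 4.
Right-hand side: Σt·s = -98, Σs = -18.
Determinant 65·4 − 9² = 179.
c₁ = ((-98)·4 − 9·(-18))/179 = -230/179; c₀ = (65·(-18) − 9·(-98))/179 = -288/179.

c₁ = -1.285, c₀ = -1.609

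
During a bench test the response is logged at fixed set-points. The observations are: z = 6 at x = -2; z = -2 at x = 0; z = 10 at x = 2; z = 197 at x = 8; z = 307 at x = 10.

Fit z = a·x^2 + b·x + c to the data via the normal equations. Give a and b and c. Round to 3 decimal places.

a = 2.995, b = 1.072, c = -3.300

Entries of AᵀA: Σx^2·x^2 = 14128, Σx^2·x = 1512, Σx^2 = 172, Σx·x = 172, Σx = 18, Σ1 = 5.
Moment sums: Σx^2·z = 43372, Σx·z = 4654, Σz = 518.
AᵀA·[a, b, c]ᵀ = Aᵀz becomes [[14128, 1512, 172]; [1512, 172, 18]; [172, 18, 5]]·[a, b, c]ᵀ = [43372, 4654, 518]ᵀ.
Inverting the 3×3 Gram matrix, [a, b, c]ᵀ = [9729/3248, 1741/1624, -670/203]ᵀ.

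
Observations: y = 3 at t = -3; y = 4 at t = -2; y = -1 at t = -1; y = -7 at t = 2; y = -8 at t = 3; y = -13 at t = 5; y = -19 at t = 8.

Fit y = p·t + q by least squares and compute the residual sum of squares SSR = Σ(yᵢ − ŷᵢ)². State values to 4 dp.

SSR = 6.6961

Forming AᵀA = [[116, 12]; [12, 7]] and Aᵀy = [-271, -41]ᵀ gives AᵀA·[p, q]ᵀ = Aᵀy.
Eliminating q: 7·(row 1) − 12·(row 2) gives 668·p = 7·(-271) − 12·(-41) = -1405, so p = -1405/668.
Then q = ((-41) − 12·(-1405/668))/7 = -376/167.
Residuals: -707/668, 683/334, -569/668, -181/334, 375/668, -155/668, 13/167; SSR = 4473/668.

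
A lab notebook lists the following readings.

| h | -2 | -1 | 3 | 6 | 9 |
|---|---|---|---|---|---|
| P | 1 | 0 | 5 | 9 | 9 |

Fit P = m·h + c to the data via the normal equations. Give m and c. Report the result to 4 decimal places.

m = 0.8837, c = 2.1488

The normal system MᵀM·[m, c]ᵀ = MᵀP is [[131, 15]; [15, 5]]·[m, c]ᵀ = [148, 24]ᵀ.
Determinant 131·5 − 15² = 430.
m = (148·5 − 15·24)/430 = 38/43; c = (131·24 − 15·148)/430 = 462/215.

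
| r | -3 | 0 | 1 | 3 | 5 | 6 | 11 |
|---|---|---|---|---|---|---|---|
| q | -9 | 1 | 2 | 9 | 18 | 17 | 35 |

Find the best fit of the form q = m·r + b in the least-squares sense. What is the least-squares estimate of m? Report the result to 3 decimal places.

m = 3.134

Sums needed: Σr·r = 201, Σr = 23, Σ1 = 7.
Right-hand side: Σr·q = 633, Σq = 73.
Normal equations: [[201, 23]; [23, 7]]·[m, b]ᵀ = [633, 73]ᵀ.
Determinant 201·7 − 23² = 878.
m = (633·7 − 23·73)/878 = 1376/439; b = (201·73 − 23·633)/878 = 57/439.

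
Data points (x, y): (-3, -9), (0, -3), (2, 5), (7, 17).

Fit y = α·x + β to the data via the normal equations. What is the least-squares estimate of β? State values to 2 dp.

β = -1.49

MᵀM·[α, β]ᵀ = Mᵀy reads: 62·α + 6·β = 156;  6·α + 4·β = 10.
(Σx·x = 62, Σx = 6, Σ1 = 4, Σx·y = 156, Σy = 10.)
Eliminating β: 4·(row 1) − 6·(row 2) gives 212·α = 4·156 − 6·10 = 564, so α = 141/53.
Then β = (10 − 6·(141/53))/4 = -79/53.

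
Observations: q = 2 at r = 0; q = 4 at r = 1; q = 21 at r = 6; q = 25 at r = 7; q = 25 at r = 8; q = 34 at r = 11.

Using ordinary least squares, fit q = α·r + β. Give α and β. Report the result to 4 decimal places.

Forming MᵀM = [[271, 33]; [33, 6]] and Mᵀq = [879, 111]ᵀ gives MᵀM·[α, β]ᵀ = Mᵀq.
Eliminating β: 6·(row 1) − 33·(row 2) gives 537·α = 6·879 − 33·111 = 1611, so α = 3.
Then β = (111 − 33·3)/6 = 2.

α = 3.0000, β = 2.0000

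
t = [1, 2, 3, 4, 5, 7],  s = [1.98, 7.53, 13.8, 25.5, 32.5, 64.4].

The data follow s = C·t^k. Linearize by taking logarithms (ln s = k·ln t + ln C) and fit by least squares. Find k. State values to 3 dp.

k = 1.765

Taking logs, ln s = k·ln t + ln C, so regress ln s on ln t.
Σln t = 6.7334, Σ(ln t)² = 9.9861, Σln s = 16.2117, Σln t·ln s = 22.4804.
Equations: 9.9861·k + 6.7334·ln C = 22.4804;  6.7334·k + 6·ln C = 16.2117.
Solving (det = 14.5777): k = 1.76452, ln C = 0.72174.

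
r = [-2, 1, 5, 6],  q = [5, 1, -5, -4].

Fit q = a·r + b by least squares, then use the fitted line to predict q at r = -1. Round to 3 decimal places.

From the data, Σr·r = 66, Σr = 10, Σ1 = 4.
Right-hand side: Σr·q = -58, Σq = -3.
det = 66·4 − 10² = 164.
a = ((-58)·4 − 10·(-3))/164 = -101/82; b = (66·(-3) − 10·(-58))/164 = 191/82.
At r = -1: q̂ = (-101/82)·(-1) + (191/82)·(1) = 146/41.

q̂ = 3.561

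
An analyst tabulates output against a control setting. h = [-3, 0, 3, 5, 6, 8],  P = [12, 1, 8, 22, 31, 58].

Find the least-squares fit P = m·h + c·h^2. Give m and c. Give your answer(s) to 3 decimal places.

m = -0.763, c = 1.005

Forming XᵀX = [[143, 853]; [853, 6179]] and XᵀP = [748, 5558]ᵀ gives XᵀX·[m, c]ᵀ = XᵀP.
Determinant 143·6179 − 853² = 155988.
m = (748·6179 − 853·5558)/155988 = -19847/25998; c = (143·5558 − 853·748)/155988 = 26125/25998.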